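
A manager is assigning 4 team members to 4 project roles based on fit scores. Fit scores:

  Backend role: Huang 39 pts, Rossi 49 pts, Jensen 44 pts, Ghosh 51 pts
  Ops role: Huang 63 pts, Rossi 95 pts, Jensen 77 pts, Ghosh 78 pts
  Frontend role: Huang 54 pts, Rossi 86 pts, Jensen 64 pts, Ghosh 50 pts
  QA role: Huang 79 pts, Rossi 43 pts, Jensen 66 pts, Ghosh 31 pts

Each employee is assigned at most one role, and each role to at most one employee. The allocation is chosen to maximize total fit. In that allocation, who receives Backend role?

Ghosh receives Backend role.

Optimal: Huang→QA role (79 pts), Rossi→Frontend role (86 pts), Jensen→Ops role (77 pts), Ghosh→Backend role (51 pts) — total 79+86+77+51 = 293 pts.
Every other assignment is strictly worse.
Ghosh's own top role is Ops role (78 pts), but forcing Ghosh→Ops role and reassigning the rest optimally gives only 287 pts — worse by 6.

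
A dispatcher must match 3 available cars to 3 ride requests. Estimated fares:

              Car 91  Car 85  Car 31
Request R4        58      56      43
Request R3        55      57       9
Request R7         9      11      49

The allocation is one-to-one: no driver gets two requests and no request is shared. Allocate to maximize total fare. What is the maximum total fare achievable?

Maximum total: $164

Optimal: Car 91→Request R4 ($58), Car 85→Request R3 ($57), Car 31→Request R7 ($49) — total 58+57+49 = $164.
Swapping Car 85↔Car 91 (Car 85→Request R4 $56, Car 91→Request R3 $55) loses 4.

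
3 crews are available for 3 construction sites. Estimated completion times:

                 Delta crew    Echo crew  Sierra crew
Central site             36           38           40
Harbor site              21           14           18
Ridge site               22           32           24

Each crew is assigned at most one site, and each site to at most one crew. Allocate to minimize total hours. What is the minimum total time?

Minimum total: 74 hours

Treat this as an assignment problem: match each crew to one site.
Optimal: Delta crew→Central site (36 hours), Echo crew→Harbor site (14 hours), Sierra crew→Ridge site (24 hours) — total 36+14+24 = 74 hours.
Min-entry greedy (repeatedly take the single cheapest remaining cell) gives 76 hours, worse by 2.
Next-best assignment: Delta crew→Ridge site, Echo crew→Harbor site, Sierra crew→Central site = 76 hours.
Checked against all permutations: 74 hours is optimal.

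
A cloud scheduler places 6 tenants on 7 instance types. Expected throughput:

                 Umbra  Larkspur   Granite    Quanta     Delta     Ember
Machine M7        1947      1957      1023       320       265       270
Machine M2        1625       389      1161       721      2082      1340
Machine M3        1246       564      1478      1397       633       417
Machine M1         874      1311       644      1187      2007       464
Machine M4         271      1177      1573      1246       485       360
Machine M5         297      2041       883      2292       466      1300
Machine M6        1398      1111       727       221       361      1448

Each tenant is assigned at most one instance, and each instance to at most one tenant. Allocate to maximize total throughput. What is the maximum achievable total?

Maximum total: 10902 ops/s

Optimal: Umbra→Machine M2 (1625 ops/s), Larkspur→Machine M7 (1957 ops/s), Granite→Machine M4 (1573 ops/s), Quanta→Machine M5 (2292 ops/s), Delta→Machine M1 (2007 ops/s), Ember→Machine M6 (1448 ops/s) — total 1625+1957+1573+2292+2007+1448 = 10902 ops/s.
Row-greedy (each tenant in turn takes its best remaining instance) gives 10488 ops/s, worse by 414.
Next-best assignment: Umbra→Machine M2, Larkspur→Machine M7, Granite→Machine M3, Quanta→Machine M5, Delta→Machine M1, Ember→Machine M6 = 10807 ops/s.
Every other assignment is strictly worse.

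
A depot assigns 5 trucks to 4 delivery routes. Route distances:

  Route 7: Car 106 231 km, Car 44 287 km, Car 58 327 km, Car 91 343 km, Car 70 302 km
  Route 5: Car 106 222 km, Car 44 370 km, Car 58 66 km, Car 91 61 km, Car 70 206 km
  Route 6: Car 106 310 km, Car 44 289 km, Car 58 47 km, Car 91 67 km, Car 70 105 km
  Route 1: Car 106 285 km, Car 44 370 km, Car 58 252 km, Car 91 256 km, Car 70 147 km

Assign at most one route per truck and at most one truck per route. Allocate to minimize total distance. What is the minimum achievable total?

Min total: 486 km

This is a one-to-one assignment (minimum-cost bipartite matching).
Optimal: Car 106→Route 7 (231 km), Car 91→Route 5 (61 km), Car 58→Route 6 (47 km), Car 70→Route 1 (147 km) — total 231+61+47+147 = 486 km.
Row-greedy (each truck in turn takes its cheapest remaining route) gives 812 km, worse by 326.
Next-best assignment: Car 106→Route 7, Car 58→Route 5, Car 91→Route 6, Car 70→Route 1 = 511 km.
Swapping Car 106↔Car 70 (Car 106→Route 1 285 km, Car 70→Route 7 302 km) adds 209.
Checked against all permutations: 486 km is optimal.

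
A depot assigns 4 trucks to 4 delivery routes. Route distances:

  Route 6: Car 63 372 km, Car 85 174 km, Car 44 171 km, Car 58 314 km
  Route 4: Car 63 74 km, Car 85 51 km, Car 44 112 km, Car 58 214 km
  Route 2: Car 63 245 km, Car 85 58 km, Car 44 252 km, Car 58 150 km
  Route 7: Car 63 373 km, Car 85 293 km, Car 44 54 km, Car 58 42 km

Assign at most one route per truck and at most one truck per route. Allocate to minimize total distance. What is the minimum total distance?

Optimal: Car 63→Route 4 (74 km), Car 85→Route 2 (58 km), Car 44→Route 6 (171 km), Car 58→Route 7 (42 km) — total 74+58+171+42 = 345 km.
Row-greedy (each truck in turn takes its cheapest remaining route) gives 500 km, worse by 155.
Swapping Car 85↔Car 44 (Car 85→Route 6 174 km, Car 44→Route 2 252 km) adds 197.

Minimum total: 345 km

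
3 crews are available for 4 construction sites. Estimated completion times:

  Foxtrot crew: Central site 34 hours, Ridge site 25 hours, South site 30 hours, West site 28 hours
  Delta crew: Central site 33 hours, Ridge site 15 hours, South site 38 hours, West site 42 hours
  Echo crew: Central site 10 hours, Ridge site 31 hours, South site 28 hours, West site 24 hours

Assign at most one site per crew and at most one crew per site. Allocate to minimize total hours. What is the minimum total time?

Minimum total: 53 hours

Treat this as an assignment problem: match each crew to one site.
Optimal: Foxtrot crew→West site (28 hours), Delta crew→Ridge site (15 hours), Echo crew→Central site (10 hours) — total 28+15+10 = 53 hours.
Column-greedy (each site in turn goes to its cheapest remaining crew) gives 55 hours, worse by 2.
Every other assignment is strictly worse.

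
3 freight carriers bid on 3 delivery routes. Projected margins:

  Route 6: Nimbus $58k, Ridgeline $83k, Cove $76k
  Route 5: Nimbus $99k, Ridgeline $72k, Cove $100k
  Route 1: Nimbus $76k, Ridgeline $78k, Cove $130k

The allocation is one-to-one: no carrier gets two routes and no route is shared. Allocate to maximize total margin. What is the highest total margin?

Max total: $312k

This is the linear assignment problem.
Optimal: Nimbus→Route 5 ($99k), Ridgeline→Route 6 ($83k), Cove→Route 1 ($130k) — total 99+83+130 = $312k.
Column-greedy (each route in turn goes to its best remaining carrier) gives $259k, worse by 53.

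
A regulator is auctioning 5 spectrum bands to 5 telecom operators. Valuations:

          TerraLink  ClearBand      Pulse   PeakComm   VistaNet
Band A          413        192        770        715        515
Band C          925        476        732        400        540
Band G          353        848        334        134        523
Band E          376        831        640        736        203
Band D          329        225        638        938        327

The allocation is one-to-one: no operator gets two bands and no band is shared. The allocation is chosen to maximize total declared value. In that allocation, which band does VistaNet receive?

This is the linear assignment problem.
Optimal: TerraLink→Band C ($925M), ClearBand→Band E ($831M), Pulse→Band A ($770M), PeakComm→Band D ($938M), VistaNet→Band G ($523M) — total 925+831+770+938+523 = $3987M.
Column-greedy (each band in turn goes to its best remaining operator) gives $3606M, worse by 381.
VistaNet's own top band is Band C ($540M), but forcing VistaNet→Band C and reassigning the rest optimally gives only $3472M — worse by 515.

VistaNet receives Band G.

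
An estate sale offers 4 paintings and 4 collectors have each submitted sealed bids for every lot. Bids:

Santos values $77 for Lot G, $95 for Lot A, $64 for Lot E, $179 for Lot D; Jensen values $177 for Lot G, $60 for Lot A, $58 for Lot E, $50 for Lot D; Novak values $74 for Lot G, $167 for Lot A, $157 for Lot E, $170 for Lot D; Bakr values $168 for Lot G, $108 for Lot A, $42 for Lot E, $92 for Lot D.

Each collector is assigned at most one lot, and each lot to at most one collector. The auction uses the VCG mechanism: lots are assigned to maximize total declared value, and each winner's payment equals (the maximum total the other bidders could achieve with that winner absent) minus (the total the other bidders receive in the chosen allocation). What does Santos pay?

Santos pays $13.

Efficient allocation: Santos→Lot D ($179), Jensen→Lot G ($177), Novak→Lot E ($157), Bakr→Lot A ($108); total welfare W = $621.
Santos receives Lot D at value $179, so the others get W − 179 = $442.
Without Santos: best allocation of the remaining 3 bidders over all 4 lots is Jensen→Lot G ($177), Novak→Lot D ($170), Bakr→Lot A ($108), total $455.
VCG payment = (others' best without Santos) − (others' welfare with Santos) = 455 − 442 = $13.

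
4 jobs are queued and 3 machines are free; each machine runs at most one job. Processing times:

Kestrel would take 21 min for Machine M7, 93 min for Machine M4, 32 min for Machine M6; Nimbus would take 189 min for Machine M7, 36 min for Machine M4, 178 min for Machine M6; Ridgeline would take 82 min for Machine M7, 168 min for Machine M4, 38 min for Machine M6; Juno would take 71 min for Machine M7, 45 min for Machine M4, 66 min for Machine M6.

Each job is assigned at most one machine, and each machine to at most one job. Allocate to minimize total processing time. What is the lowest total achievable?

Min total: 95 min

This is the linear assignment problem.
Optimal: Kestrel→Machine M7 (21 min), Nimbus→Machine M4 (36 min), Ridgeline→Machine M6 (38 min) — total 21+36+38 = 95 min.
Next-best assignment: Kestrel→Machine M7, Juno→Machine M4, Ridgeline→Machine M6 = 104 min.
Swapping Kestrel↔Ridgeline (Kestrel→Machine M6 32 min, Ridgeline→Machine M7 82 min) adds 55.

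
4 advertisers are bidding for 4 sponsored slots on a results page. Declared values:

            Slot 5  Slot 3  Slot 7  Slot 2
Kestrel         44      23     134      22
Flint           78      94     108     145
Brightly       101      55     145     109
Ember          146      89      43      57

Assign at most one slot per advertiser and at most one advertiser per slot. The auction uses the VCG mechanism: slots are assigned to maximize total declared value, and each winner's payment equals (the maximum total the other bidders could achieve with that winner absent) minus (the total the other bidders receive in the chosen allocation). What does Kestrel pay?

Kestrel pays $87.

Efficient allocation: Kestrel→Slot 7 ($134), Flint→Slot 3 ($94), Brightly→Slot 2 ($109), Ember→Slot 5 ($146); total welfare W = $483.
Kestrel receives Slot 7 at value $134, so the others get W − 134 = $349.
Without Kestrel: best allocation of the remaining 3 bidders over all 4 slots is Flint→Slot 2 ($145), Brightly→Slot 7 ($145), Ember→Slot 5 ($146), total $436.
VCG payment = (others' best without Kestrel) − (others' welfare with Kestrel) = 436 − 349 = $87.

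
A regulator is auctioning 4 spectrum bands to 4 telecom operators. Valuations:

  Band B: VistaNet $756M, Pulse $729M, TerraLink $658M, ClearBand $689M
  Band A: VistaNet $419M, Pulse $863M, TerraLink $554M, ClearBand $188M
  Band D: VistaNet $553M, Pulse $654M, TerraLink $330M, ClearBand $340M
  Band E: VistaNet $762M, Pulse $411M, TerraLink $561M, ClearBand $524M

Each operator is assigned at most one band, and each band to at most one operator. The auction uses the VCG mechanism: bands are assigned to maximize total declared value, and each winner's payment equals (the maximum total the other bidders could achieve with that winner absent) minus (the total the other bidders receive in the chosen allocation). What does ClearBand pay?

ClearBand pays $306M.

Efficient allocation: VistaNet→Band D ($553M), Pulse→Band A ($863M), TerraLink→Band E ($561M), ClearBand→Band B ($689M); total welfare W = $2666M.
ClearBand receives Band B at value $689M, so the others get W − 689 = $1977M.
Without ClearBand: best allocation of the remaining 3 bidders over all 4 bands is VistaNet→Band E ($762M), Pulse→Band A ($863M), TerraLink→Band B ($658M), total $2283M.
VCG payment = (others' best without ClearBand) − (others' welfare with ClearBand) = 2283 − 1977 = $306M.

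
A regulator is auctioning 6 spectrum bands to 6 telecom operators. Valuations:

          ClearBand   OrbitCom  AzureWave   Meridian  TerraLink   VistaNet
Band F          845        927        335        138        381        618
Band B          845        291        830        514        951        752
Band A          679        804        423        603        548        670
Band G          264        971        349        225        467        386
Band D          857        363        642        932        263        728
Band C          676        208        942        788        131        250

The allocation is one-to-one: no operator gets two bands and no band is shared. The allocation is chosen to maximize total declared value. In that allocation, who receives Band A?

This is a one-to-one assignment (maximum-weight bipartite matching).
Optimal: ClearBand→Band F ($845M), OrbitCom→Band G ($971M), AzureWave→Band C ($942M), Meridian→Band D ($932M), TerraLink→Band B ($951M), VistaNet→Band A ($670M) — total 845+971+942+932+951+670 = $5311M.
Column-greedy (each band in turn goes to its best remaining operator) gives $4817M, worse by 494.
Swapping ClearBand↔AzureWave (ClearBand→Band C $676M, AzureWave→Band F $335M) loses 776.
VistaNet's own top band is Band B ($752M), but forcing VistaNet→Band B and reassigning the rest optimally gives only $4990M — worse by 321.

VistaNet receives Band A.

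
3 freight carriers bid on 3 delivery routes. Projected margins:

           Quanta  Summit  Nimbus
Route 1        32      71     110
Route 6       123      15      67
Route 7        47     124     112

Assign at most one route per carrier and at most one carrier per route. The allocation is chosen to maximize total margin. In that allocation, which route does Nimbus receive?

Optimal: Quanta→Route 6 ($123k), Summit→Route 7 ($124k), Nimbus→Route 1 ($110k) — total 123+124+110 = $357k.
Next-best assignment: Quanta→Route 6, Summit→Route 1, Nimbus→Route 7 = $306k.
Nimbus's own top route is Route 7 ($112k), but forcing Nimbus→Route 7 and reassigning the rest optimally gives only $306k — worse by 51.

Nimbus receives Route 1.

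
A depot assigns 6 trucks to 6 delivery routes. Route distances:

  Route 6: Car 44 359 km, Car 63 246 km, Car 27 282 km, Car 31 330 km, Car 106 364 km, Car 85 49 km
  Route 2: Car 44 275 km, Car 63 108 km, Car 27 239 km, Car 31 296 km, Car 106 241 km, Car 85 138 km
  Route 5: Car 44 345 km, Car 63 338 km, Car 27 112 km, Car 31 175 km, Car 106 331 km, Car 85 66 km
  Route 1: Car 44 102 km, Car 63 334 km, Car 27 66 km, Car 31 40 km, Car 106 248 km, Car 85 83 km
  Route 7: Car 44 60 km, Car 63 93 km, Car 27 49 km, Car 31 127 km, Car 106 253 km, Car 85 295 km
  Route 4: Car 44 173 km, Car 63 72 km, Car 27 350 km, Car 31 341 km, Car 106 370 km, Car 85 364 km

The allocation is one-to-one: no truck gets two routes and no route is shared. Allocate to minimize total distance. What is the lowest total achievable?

Minimum total: 574 km

This is a one-to-one assignment (minimum-cost bipartite matching).
Optimal: Car 44→Route 7 (60 km), Car 63→Route 4 (72 km), Car 27→Route 5 (112 km), Car 31→Route 1 (40 km), Car 106→Route 2 (241 km), Car 85→Route 6 (49 km) — total 60+72+112+40+241+49 = 574 km.
Column-greedy (each route in turn goes to its cheapest remaining truck) gives 739 km, worse by 165.
Swapping Car 85↔Car 44 (Car 85→Route 7 295 km, Car 44→Route 6 359 km) adds 545.
No other one-to-one assignment undercuts 574 km.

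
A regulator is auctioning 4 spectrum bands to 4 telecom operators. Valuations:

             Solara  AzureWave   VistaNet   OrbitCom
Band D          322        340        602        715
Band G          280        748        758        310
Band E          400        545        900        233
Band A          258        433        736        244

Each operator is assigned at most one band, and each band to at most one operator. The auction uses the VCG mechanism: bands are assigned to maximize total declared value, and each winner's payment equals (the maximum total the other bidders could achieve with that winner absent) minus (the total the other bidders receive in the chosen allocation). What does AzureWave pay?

AzureWave pays $22M.

Efficient allocation: Solara→Band A ($258M), AzureWave→Band G ($748M), VistaNet→Band E ($900M), OrbitCom→Band D ($715M); total welfare W = $2621M.
AzureWave receives Band G at value $748M, so the others get W − 748 = $1873M.
Without AzureWave: best allocation of the remaining 3 bidders over all 4 bands is Solara→Band G ($280M), VistaNet→Band E ($900M), OrbitCom→Band D ($715M), total $1895M.
VCG payment = (others' best without AzureWave) − (others' welfare with AzureWave) = 1895 − 1873 = $22M.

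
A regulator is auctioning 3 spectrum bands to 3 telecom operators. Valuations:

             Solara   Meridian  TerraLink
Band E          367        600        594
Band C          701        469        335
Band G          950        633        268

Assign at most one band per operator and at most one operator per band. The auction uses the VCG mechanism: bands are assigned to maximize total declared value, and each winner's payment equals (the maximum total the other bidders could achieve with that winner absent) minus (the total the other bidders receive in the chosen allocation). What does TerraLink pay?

Efficient allocation: Solara→Band G ($950M), Meridian→Band C ($469M), TerraLink→Band E ($594M); total welfare W = $2013M.
TerraLink receives Band E at value $594M, so the others get W − 594 = $1419M.
Without TerraLink: best allocation of the remaining 2 bidders over all 3 bands is Solara→Band G ($950M), Meridian→Band E ($600M), total $1550M.
VCG payment = (others' best without TerraLink) − (others' welfare with TerraLink) = 1550 − 1419 = $131M.

TerraLink pays $131M.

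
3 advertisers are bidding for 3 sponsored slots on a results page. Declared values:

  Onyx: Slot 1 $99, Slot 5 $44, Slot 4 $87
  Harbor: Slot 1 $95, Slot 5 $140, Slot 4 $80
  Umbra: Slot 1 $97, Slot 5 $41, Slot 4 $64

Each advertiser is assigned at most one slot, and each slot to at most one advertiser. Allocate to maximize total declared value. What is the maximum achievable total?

This is the linear assignment problem.
Optimal: Onyx→Slot 4 ($87), Harbor→Slot 5 ($140), Umbra→Slot 1 ($97) — total 87+140+97 = $324.
Max-entry greedy (repeatedly take the single best remaining cell) gives $303, worse by 21.
Next-best assignment: Onyx→Slot 1, Harbor→Slot 5, Umbra→Slot 4 = $303.

Max total: $324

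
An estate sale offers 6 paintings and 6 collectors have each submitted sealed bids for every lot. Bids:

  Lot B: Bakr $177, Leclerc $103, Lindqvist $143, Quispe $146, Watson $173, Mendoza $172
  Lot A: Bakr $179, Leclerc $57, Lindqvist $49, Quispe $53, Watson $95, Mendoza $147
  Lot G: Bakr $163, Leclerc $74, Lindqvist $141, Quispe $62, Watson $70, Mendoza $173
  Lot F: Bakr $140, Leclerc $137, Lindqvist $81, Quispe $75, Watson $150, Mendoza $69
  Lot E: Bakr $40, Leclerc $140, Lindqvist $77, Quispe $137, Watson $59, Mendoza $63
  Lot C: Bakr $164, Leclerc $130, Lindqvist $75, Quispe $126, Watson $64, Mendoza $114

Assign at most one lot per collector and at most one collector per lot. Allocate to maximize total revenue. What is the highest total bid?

Optimal: Bakr→Lot A ($179), Leclerc→Lot C ($130), Lindqvist→Lot B ($143), Quispe→Lot E ($137), Watson→Lot F ($150), Mendoza→Lot G ($173) — total 179+130+143+137+150+173 = $912.
Row-greedy (each collector in turn takes its best remaining lot) gives $911, worse by 1.
Swapping Watson↔Quispe (Watson→Lot E $59, Quispe→Lot F $75) loses 153.

Max total: $912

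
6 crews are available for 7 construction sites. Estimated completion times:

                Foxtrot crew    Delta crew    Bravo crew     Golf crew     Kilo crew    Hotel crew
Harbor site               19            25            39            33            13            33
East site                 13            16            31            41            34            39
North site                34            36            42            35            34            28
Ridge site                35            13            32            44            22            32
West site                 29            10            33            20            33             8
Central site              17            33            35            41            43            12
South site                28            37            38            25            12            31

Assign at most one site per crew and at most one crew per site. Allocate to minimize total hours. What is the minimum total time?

Treat this as an assignment problem: match each crew to one site.
Optimal: Foxtrot crew→East site (13 hours), Delta crew→West site (10 hours), Bravo crew→Ridge site (32 hours), Golf crew→South site (25 hours), Kilo crew→Harbor site (13 hours), Hotel crew→Central site (12 hours) — total 13+10+32+25+13+12 = 105 hours.
Column-greedy (each site in turn goes to its cheapest remaining crew) gives 122 hours, worse by 17.
Swapping Delta crew↔Hotel crew (Delta crew→Central site 33 hours, Hotel crew→West site 8 hours) adds 19.

Minimum total: 105 hours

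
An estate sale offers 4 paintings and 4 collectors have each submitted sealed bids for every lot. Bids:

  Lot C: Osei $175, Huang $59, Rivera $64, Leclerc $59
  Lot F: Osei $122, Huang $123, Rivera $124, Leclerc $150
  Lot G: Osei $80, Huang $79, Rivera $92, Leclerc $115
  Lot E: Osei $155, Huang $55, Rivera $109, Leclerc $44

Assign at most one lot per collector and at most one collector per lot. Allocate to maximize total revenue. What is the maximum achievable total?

Optimal: Osei→Lot C ($175), Huang→Lot F ($123), Rivera→Lot E ($109), Leclerc→Lot G ($115) — total 175+123+109+115 = $522.
Column-greedy (each lot in turn goes to its best remaining collector) gives $472, worse by 50.
Next-best assignment: Osei→Lot C, Huang→Lot G, Rivera→Lot E, Leclerc→Lot F = $513.
Every other assignment is strictly worse.

Max total: $522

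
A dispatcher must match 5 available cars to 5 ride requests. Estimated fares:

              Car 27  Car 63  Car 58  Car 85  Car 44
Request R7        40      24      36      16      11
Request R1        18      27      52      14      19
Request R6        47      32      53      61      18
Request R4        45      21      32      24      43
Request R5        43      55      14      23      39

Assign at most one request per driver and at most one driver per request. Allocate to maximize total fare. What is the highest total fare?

Maximum total: $251

This is a one-to-one assignment (maximum-weight bipartite matching).
Optimal: Car 27→Request R7 ($40), Car 63→Request R5 ($55), Car 58→Request R1 ($52), Car 85→Request R6 ($61), Car 44→Request R4 ($43) — total 40+55+52+61+43 = $251.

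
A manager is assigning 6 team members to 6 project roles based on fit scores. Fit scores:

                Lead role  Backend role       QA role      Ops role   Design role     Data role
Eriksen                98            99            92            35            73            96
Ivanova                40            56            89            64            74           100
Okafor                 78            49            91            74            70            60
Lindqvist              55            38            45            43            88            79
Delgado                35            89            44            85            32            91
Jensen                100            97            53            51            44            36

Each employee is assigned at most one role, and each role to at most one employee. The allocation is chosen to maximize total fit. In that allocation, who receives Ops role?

Delgado receives Ops role.

Optimal: Eriksen→Backend role (99 pts), Ivanova→Data role (100 pts), Okafor→QA role (91 pts), Lindqvist→Design role (88 pts), Delgado→Ops role (85 pts), Jensen→Lead role (100 pts) — total 99+100+91+88+85+100 = 563 pts.
Next-best assignment: Eriksen→Lead role, Ivanova→Data role, Okafor→QA role, Lindqvist→Design role, Delgado→Ops role, Jensen→Backend role = 559 pts.
Swapping Okafor↔Jensen (Okafor→Lead role 78 pts, Jensen→QA role 53 pts) loses 60.
Delgado's own top role is Data role (91 pts), but forcing Delgado→Data role and reassigning the rest optimally gives only 541 pts — worse by 22.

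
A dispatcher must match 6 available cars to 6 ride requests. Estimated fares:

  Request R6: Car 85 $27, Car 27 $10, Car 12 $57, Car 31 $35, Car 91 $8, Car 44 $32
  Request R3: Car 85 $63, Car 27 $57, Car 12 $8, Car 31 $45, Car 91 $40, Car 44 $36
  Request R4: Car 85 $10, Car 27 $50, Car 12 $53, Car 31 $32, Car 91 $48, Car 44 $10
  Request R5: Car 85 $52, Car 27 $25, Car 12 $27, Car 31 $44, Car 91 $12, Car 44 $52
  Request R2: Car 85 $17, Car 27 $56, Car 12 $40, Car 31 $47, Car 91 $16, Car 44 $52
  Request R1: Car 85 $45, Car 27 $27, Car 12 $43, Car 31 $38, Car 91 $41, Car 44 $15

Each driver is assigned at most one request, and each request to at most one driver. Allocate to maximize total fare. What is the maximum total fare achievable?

Max total: $314

This is the linear assignment problem.
Optimal: Car 85→Request R3 ($63), Car 27→Request R2 ($56), Car 12→Request R6 ($57), Car 31→Request R1 ($38), Car 91→Request R4 ($48), Car 44→Request R5 ($52) — total 63+56+57+38+48+52 = $314.
Row-greedy (each driver in turn takes its best remaining request) gives $283, worse by 31.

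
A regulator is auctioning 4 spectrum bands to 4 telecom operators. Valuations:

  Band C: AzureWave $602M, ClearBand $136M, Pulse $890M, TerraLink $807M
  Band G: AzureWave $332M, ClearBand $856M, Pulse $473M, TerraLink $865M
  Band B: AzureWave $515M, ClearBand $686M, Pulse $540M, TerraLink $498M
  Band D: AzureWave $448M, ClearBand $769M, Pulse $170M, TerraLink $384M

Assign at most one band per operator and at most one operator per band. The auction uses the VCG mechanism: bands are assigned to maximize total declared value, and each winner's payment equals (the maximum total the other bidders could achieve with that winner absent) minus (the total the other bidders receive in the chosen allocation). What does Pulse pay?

Efficient allocation: AzureWave→Band B ($515M), ClearBand→Band D ($769M), Pulse→Band C ($890M), TerraLink→Band G ($865M); total welfare W = $3039M.
Pulse receives Band C at value $890M, so the others get W − 890 = $2149M.
Without Pulse: best allocation of the remaining 3 bidders over all 4 bands is AzureWave→Band C ($602M), ClearBand→Band D ($769M), TerraLink→Band G ($865M), total $2236M.
VCG payment = (others' best without Pulse) − (others' welfare with Pulse) = 2236 − 2149 = $87M.

Pulse pays $87M.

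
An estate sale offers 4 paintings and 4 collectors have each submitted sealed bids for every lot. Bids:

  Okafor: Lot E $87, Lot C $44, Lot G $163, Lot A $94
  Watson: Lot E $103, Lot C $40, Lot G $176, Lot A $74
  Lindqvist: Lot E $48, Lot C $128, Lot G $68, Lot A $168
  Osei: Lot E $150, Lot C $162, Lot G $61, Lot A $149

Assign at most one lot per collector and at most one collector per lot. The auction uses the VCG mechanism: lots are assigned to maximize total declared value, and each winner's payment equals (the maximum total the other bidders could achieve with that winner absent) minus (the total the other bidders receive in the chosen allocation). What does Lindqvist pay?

Lindqvist pays $4.

Efficient allocation: Okafor→Lot G ($163), Watson→Lot E ($103), Lindqvist→Lot A ($168), Osei→Lot C ($162); total welfare W = $596.
Lindqvist receives Lot A at value $168, so the others get W − 168 = $428.
Without Lindqvist: best allocation of the remaining 3 bidders over all 4 lots is Okafor→Lot A ($94), Watson→Lot G ($176), Osei→Lot C ($162), total $432.
VCG payment = (others' best without Lindqvist) − (others' welfare with Lindqvist) = 432 − 428 = $4.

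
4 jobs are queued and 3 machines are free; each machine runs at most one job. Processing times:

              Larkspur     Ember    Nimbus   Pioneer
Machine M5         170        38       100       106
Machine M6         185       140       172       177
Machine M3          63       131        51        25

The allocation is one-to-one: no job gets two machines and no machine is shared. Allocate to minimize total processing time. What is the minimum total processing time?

This is a one-to-one assignment (minimum-cost bipartite matching).
Optimal: Ember→Machine M5 (38 min), Nimbus→Machine M6 (172 min), Pioneer→Machine M3 (25 min) — total 38+172+25 = 235 min.
Row-greedy (each job in turn takes its cheapest remaining machine) gives 273 min, worse by 38.

Min total: 235 min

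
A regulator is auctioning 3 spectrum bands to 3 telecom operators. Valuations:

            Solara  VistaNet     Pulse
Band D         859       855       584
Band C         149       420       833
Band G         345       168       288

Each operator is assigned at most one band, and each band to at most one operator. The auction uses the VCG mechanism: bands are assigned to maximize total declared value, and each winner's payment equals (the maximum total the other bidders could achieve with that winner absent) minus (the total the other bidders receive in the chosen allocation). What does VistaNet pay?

VistaNet pays $514M.

Efficient allocation: Solara→Band G ($345M), VistaNet→Band D ($855M), Pulse→Band C ($833M); total welfare W = $2033M.
VistaNet receives Band D at value $855M, so the others get W − 855 = $1178M.
Without VistaNet: best allocation of the remaining 2 bidders over all 3 bands is Solara→Band D ($859M), Pulse→Band C ($833M), total $1692M.
VCG payment = (others' best without VistaNet) − (others' welfare with VistaNet) = 1692 − 1178 = $514M.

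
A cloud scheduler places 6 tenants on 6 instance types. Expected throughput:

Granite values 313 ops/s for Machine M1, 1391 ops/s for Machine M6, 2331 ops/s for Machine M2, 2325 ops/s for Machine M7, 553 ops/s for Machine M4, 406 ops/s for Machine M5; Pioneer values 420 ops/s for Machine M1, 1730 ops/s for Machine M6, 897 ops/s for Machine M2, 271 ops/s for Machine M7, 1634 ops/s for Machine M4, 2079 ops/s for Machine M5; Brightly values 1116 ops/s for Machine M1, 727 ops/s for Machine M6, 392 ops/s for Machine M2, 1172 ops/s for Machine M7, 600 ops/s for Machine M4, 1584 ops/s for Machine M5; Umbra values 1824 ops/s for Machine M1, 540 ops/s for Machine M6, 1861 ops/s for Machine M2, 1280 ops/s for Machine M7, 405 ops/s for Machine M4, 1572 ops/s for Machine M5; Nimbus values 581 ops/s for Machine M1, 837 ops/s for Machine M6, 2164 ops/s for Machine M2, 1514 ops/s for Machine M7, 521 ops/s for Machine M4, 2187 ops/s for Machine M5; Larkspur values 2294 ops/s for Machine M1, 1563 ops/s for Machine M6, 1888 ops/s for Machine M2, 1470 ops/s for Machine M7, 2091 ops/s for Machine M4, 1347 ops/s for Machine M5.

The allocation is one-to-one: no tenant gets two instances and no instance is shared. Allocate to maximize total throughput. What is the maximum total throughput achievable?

Maximum total: 11718 ops/s

Optimal: Granite→Machine M7 (2325 ops/s), Pioneer→Machine M6 (1730 ops/s), Brightly→Machine M5 (1584 ops/s), Umbra→Machine M1 (1824 ops/s), Nimbus→Machine M2 (2164 ops/s), Larkspur→Machine M4 (2091 ops/s) — total 2325+1730+1584+1824+2164+2091 = 11718 ops/s.
Max-entry greedy (repeatedly take the single best remaining cell) gives 10422 ops/s, worse by 1296.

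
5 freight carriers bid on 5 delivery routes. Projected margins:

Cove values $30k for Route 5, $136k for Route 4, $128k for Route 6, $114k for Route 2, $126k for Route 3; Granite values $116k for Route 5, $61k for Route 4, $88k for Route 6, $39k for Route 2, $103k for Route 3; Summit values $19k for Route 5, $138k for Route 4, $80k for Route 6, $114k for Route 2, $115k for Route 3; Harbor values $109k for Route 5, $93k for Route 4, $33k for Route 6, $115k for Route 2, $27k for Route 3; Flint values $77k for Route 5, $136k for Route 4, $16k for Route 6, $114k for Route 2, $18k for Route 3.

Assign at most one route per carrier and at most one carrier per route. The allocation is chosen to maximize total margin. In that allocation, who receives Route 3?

Summit receives Route 3.

This is the linear assignment problem.
Optimal: Cove→Route 6 ($128k), Granite→Route 5 ($116k), Summit→Route 3 ($115k), Harbor→Route 2 ($115k), Flint→Route 4 ($136k) — total 128+116+115+115+136 = $610k.
Column-greedy (each route in turn goes to its best remaining carrier) gives $515k, worse by 95.
Swapping Granite↔Flint (Granite→Route 4 $61k, Flint→Route 5 $77k) loses 114.
Every other assignment is strictly worse.
Summit's own top route is Route 4 ($138k), but forcing Summit→Route 4 and reassigning the rest optimally gives only $592k — worse by 18.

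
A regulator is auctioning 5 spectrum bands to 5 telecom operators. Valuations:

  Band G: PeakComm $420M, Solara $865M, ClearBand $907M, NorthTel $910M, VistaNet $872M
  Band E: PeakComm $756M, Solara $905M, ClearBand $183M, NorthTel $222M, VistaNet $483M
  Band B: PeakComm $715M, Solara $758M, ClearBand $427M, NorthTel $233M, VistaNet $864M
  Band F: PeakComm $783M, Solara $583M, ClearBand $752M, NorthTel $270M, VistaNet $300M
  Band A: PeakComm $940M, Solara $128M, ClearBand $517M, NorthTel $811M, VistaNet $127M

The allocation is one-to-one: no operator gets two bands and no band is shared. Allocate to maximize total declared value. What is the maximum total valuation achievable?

Treat this as an assignment problem: match each operator to one band.
Optimal: PeakComm→Band A ($940M), Solara→Band E ($905M), ClearBand→Band F ($752M), NorthTel→Band G ($910M), VistaNet→Band B ($864M) — total 940+905+752+910+864 = $4371M.
Column-greedy (each band in turn goes to its best remaining operator) gives $3979M, worse by 392.
Next-best assignment: PeakComm→Band F, Solara→Band E, ClearBand→Band G, NorthTel→Band A, VistaNet→Band B = $4270M.
Swapping ClearBand↔PeakComm (ClearBand→Band A $517M, PeakComm→Band F $783M) loses 392.

Maximum total: $4371M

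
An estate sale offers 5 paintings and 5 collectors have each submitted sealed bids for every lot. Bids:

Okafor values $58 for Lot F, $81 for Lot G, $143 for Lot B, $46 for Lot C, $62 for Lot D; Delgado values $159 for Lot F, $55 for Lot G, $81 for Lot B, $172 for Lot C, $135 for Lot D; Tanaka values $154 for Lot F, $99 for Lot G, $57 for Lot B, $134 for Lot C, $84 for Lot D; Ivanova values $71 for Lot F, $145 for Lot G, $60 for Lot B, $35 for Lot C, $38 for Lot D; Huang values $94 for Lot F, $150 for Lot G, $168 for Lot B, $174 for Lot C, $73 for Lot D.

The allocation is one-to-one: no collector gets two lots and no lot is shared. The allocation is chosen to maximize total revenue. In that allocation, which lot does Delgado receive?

Optimal: Okafor→Lot B ($143), Delgado→Lot D ($135), Tanaka→Lot F ($154), Ivanova→Lot G ($145), Huang→Lot C ($174) — total 143+135+154+145+174 = $751.
Max-entry greedy (repeatedly take the single best remaining cell) gives $705, worse by 46.
Next-best assignment: Okafor→Lot B, Delgado→Lot F, Tanaka→Lot D, Ivanova→Lot G, Huang→Lot C = $705.
Delgado's own top lot is Lot C ($172), but forcing Delgado→Lot C and reassigning the rest optimally gives only $701 — worse by 50.

Delgado receives Lot D.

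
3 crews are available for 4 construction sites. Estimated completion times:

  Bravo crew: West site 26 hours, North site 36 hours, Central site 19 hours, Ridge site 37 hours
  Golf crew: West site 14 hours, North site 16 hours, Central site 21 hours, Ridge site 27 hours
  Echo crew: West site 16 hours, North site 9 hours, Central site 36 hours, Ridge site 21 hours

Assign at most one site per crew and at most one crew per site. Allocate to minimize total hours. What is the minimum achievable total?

Minimum total: 42 hours

Optimal: Bravo crew→Central site (19 hours), Golf crew→West site (14 hours), Echo crew→North site (9 hours) — total 19+14+9 = 42 hours.
Next-best assignment: Bravo crew→Central site, Golf crew→North site, Echo crew→West site = 51 hours.
Checked against all permutations: 42 hours is optimal.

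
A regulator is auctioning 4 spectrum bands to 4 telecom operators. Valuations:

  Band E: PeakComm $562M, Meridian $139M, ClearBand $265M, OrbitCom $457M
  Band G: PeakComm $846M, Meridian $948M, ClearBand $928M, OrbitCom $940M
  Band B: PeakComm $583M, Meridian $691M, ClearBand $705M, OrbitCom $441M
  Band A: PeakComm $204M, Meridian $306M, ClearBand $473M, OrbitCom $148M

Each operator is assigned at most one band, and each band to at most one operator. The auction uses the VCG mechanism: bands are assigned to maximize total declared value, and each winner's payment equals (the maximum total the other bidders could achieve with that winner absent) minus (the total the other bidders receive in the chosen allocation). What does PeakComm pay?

PeakComm pays $6M.

Efficient allocation: PeakComm→Band E ($562M), Meridian→Band B ($691M), ClearBand→Band A ($473M), OrbitCom→Band G ($940M); total welfare W = $2666M.
PeakComm receives Band E at value $562M, so the others get W − 562 = $2104M.
Without PeakComm: best allocation of the remaining 3 bidders over all 4 bands is Meridian→Band G ($948M), ClearBand→Band B ($705M), OrbitCom→Band E ($457M), total $2110M.
VCG payment = (others' best without PeakComm) − (others' welfare with PeakComm) = 2110 − 2104 = $6M.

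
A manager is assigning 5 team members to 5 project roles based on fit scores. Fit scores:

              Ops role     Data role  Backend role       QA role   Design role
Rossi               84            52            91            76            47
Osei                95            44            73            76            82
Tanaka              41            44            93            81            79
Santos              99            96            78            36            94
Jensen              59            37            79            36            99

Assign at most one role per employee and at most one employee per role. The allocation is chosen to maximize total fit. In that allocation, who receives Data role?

Santos receives Data role.

This is the linear assignment problem.
Optimal: Rossi→Backend role (91 pts), Osei→Ops role (95 pts), Tanaka→QA role (81 pts), Santos→Data role (96 pts), Jensen→Design role (99 pts) — total 91+95+81+96+99 = 462 pts.
Column-greedy (each role in turn goes to its best remaining employee) gives 419 pts, worse by 43.
Next-best assignment: Rossi→QA role, Osei→Ops role, Tanaka→Backend role, Santos→Data role, Jensen→Design role = 459 pts.
Swapping Tanaka↔Rossi (Tanaka→Backend role 93 pts, Rossi→QA role 76 pts) loses 3.
Santos's own top role is Ops role (99 pts), but forcing Santos→Ops role and reassigning the rest optimally gives only 419 pts — worse by 43.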